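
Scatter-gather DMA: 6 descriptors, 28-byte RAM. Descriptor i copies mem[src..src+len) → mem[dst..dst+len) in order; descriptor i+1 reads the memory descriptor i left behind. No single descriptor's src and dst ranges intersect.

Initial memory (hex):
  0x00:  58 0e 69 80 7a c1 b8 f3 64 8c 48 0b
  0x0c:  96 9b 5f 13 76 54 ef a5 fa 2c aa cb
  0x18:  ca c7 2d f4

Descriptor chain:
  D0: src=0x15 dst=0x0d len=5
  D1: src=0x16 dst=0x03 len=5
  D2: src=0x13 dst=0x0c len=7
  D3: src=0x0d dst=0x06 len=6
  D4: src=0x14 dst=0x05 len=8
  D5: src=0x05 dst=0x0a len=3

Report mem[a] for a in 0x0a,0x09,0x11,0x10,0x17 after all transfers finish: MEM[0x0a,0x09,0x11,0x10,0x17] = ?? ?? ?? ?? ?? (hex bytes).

  after D0: wrote 5B at 0x0d = 2caacbcac7
  after D1: wrote 5B at 0x03 = aacbcac72d
  after D2: wrote 7B at 0x0c = a5fa2caacbcac7
  after D3: wrote 6B at 0x06 = fa2caacbcac7
  after D4: wrote 8B at 0x05 = fa2caacbcac72df4
  after D5: wrote 3B at 0x0a = fa2caa
query mem[0x0a]=0xfa, mem[0x09]=0xca, mem[0x11]=0xca, mem[0x10]=0xcb, mem[0x17]=0xcb

MEM[0x0a,0x09,0x11,0x10,0x17] = fa ca ca cb cb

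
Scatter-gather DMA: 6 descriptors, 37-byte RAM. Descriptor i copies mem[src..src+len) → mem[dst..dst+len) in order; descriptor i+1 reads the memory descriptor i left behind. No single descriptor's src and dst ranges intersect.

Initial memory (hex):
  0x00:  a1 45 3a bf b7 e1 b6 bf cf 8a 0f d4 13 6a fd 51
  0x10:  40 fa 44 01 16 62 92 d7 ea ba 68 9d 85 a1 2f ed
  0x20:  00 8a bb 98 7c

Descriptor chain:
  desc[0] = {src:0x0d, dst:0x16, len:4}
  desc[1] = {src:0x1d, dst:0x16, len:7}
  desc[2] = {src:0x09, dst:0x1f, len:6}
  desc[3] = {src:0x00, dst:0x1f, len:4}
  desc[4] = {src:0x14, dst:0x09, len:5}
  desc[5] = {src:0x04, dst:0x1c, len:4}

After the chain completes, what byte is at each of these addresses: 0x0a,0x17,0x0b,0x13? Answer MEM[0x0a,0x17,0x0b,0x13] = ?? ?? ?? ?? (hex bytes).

MEM[0x0a,0x17,0x0b,0x13] = 62 2f a1 01

  after D0: wrote 4B at 0x16 = 6afd5140
  after D1: wrote 7B at 0x16 = a12fed008abb98
  after D2: wrote 6B at 0x1f = 8a0fd4136afd
  after D3: wrote 4B at 0x1f = a1453abf
  after D4: wrote 5B at 0x09 = 1662a12fed
  after D5: wrote 4B at 0x1c = b7e1b6bf
query mem[0x0a]=0x62, mem[0x17]=0x2f, mem[0x0b]=0xa1, mem[0x13]=0x01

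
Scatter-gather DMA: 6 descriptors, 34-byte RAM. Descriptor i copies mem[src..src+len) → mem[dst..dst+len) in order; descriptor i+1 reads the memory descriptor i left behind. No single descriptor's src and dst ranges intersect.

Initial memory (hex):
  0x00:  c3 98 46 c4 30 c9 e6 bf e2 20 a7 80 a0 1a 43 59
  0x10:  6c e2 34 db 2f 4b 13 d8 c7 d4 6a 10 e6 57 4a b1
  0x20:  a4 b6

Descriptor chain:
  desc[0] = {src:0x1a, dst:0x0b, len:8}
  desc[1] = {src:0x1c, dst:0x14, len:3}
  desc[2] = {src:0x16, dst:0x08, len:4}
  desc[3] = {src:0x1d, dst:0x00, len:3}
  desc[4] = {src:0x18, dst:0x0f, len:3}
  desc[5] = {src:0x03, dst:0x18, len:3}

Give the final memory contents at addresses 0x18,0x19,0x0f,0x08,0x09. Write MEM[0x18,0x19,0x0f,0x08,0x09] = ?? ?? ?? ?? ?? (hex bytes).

MEM[0x18,0x19,0x0f,0x08,0x09] = c4 30 c7 4a d8

D0: mem[0x0b..0x12] <- [6a 10 e6 57 4a b1 a4 b6]
D1: mem[0x14..0x16] <- [e6 57 4a]
D2: mem[0x08..0x0b] <- [4a d8 c7 d4]
D3: mem[0x00..0x02] <- [57 4a b1]
D4: mem[0x0f..0x11] <- [c7 d4 6a]
D5: mem[0x18..0x1a] <- [c4 30 c9]
query mem[0x18]=0xc4, mem[0x19]=0x30, mem[0x0f]=0xc7, mem[0x08]=0x4a, mem[0x09]=0xd8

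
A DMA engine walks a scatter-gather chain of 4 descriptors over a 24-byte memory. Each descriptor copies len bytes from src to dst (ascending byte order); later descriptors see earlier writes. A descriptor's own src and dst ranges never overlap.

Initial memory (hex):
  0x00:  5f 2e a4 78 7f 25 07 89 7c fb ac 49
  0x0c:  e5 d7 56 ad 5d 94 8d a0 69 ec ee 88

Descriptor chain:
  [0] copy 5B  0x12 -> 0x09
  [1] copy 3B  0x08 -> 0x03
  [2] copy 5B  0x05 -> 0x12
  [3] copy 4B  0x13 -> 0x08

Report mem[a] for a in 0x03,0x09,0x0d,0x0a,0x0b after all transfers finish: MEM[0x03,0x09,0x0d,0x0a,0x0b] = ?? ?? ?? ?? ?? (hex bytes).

MEM[0x03,0x09,0x0d,0x0a,0x0b] = 7c 89 ee 7c 8d

#0 dst[0x09+5] := {0x8d,0xa0,0x69,0xec,0xee}
#1 dst[0x03+3] := {0x7c,0x8d,0xa0}
#2 dst[0x12+5] := {0xa0,0x07,0x89,0x7c,0x8d}
#3 dst[0x08+4] := {0x07,0x89,0x7c,0x8d}
query mem[0x03]=0x7c, mem[0x09]=0x89, mem[0x0d]=0xee, mem[0x0a]=0x7c, mem[0x0b]=0x8d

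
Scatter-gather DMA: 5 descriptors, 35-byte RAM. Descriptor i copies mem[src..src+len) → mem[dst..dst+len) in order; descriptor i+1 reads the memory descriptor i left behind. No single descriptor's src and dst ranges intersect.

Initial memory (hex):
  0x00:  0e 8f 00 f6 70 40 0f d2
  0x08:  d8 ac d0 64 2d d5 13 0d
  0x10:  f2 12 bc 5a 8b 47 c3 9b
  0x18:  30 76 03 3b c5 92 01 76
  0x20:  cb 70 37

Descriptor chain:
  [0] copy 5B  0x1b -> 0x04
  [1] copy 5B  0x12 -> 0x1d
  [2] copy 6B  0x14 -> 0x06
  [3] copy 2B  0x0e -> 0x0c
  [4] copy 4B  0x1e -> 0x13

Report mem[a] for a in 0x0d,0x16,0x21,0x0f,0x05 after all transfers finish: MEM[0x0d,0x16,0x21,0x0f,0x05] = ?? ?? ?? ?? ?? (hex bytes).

  after D0: wrote 5B at 0x04 = 3bc5920176
  after D1: wrote 5B at 0x1d = bc5a8b47c3
  after D2: wrote 6B at 0x06 = 8b47c39b3076
  after D3: wrote 2B at 0x0c = 130d
  after D4: wrote 4B at 0x13 = 5a8b47c3
query mem[0x0d]=0x0d, mem[0x16]=0xc3, mem[0x21]=0xc3, mem[0x0f]=0x0d, mem[0x05]=0xc5

MEM[0x0d,0x16,0x21,0x0f,0x05] = 0d c3 c3 0d c5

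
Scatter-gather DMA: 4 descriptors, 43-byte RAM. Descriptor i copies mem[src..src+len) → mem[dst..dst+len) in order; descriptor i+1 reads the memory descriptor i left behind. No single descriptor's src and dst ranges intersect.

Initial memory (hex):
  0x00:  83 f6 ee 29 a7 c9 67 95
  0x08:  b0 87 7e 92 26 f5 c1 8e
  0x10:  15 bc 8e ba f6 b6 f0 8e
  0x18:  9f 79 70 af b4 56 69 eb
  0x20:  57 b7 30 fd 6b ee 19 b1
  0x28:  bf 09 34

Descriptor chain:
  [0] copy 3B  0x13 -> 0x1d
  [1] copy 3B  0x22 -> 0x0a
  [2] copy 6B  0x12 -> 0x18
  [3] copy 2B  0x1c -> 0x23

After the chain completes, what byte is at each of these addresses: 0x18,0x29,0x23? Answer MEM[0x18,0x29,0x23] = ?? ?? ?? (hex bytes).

MEM[0x18,0x29,0x23] = 8e 09 f0

  after D0: wrote 3B at 0x1d = baf6b6
  after D1: wrote 3B at 0x0a = 30fd6b
  after D2: wrote 6B at 0x18 = 8ebaf6b6f08e
  after D3: wrote 2B at 0x23 = f08e
query mem[0x18]=0x8e, mem[0x29]=0x09, mem[0x23]=0xf0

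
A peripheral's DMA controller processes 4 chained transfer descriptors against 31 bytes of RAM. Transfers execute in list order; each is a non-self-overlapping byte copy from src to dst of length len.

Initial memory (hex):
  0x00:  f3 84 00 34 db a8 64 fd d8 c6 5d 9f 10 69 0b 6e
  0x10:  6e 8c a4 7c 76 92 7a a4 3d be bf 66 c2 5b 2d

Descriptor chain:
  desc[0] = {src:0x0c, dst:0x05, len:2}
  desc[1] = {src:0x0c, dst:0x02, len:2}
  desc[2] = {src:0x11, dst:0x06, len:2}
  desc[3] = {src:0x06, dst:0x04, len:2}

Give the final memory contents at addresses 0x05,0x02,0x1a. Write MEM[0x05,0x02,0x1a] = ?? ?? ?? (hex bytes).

MEM[0x05,0x02,0x1a] = a4 10 bf

#0 dst[0x05+2] := {0x10,0x69}
#1 dst[0x02+2] := {0x10,0x69}
#2 dst[0x06+2] := {0x8c,0xa4}
#3 dst[0x04+2] := {0x8c,0xa4}
query mem[0x05]=0xa4, mem[0x02]=0x10, mem[0x1a]=0xbf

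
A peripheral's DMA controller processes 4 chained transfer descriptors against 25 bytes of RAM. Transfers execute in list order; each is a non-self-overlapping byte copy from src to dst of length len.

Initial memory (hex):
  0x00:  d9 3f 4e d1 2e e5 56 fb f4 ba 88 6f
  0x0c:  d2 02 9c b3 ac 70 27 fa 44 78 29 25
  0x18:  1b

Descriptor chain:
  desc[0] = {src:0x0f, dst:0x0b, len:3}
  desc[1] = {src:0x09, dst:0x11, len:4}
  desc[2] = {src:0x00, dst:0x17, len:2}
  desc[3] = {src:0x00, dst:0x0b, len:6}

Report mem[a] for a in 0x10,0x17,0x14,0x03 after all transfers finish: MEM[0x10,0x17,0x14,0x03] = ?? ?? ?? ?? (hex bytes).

[0] 0x0f->0x0b len=3 : b3 ac 70
[1] 0x09->0x11 len=4 : ba 88 b3 ac
[2] 0x00->0x17 len=2 : d9 3f
[3] 0x00->0x0b len=6 : d9 3f 4e d1 2e e5
query mem[0x10]=0xe5, mem[0x17]=0xd9, mem[0x14]=0xac, mem[0x03]=0xd1

MEM[0x10,0x17,0x14,0x03] = e5 d9 ac d1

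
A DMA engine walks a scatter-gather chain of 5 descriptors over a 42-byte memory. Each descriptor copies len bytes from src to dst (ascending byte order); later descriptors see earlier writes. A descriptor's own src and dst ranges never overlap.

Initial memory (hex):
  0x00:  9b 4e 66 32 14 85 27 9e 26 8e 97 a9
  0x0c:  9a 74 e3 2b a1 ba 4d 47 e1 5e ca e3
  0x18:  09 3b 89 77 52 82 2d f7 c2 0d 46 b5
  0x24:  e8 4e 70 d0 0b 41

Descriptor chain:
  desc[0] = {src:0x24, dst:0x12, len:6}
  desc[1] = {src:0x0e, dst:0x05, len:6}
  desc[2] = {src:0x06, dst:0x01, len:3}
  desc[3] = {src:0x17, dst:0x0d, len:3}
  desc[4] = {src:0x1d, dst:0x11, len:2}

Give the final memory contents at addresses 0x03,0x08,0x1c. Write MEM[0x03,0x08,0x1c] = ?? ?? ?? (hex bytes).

#0 dst[0x12+6] := {0xe8,0x4e,0x70,0xd0,0x0b,0x41}
#1 dst[0x05+6] := {0xe3,0x2b,0xa1,0xba,0xe8,0x4e}
#2 dst[0x01+3] := {0x2b,0xa1,0xba}
#3 dst[0x0d+3] := {0x41,0x09,0x3b}
#4 dst[0x11+2] := {0x82,0x2d}
query mem[0x03]=0xba, mem[0x08]=0xba, mem[0x1c]=0x52

MEM[0x03,0x08,0x1c] = ba ba 52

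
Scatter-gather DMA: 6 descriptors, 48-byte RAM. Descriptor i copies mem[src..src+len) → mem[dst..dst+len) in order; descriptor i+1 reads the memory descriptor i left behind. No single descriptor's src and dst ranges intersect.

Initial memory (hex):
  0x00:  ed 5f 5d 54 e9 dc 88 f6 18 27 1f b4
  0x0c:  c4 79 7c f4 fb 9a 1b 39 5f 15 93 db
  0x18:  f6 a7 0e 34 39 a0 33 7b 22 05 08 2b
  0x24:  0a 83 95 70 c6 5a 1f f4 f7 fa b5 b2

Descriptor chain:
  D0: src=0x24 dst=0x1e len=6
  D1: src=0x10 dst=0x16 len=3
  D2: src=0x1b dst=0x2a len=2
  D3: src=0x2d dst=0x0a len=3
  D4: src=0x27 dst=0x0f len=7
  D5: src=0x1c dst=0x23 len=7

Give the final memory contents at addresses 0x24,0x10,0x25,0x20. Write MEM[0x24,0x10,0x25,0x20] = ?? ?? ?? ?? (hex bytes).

MEM[0x24,0x10,0x25,0x20] = a0 c6 0a 95

[0] 0x24->0x1e len=6 : 0a 83 95 70 c6 5a
[1] 0x10->0x16 len=3 : fb 9a 1b
[2] 0x1b->0x2a len=2 : 34 39
[3] 0x2d->0x0a len=3 : fa b5 b2
[4] 0x27->0x0f len=7 : 70 c6 5a 34 39 f7 fa
[5] 0x1c->0x23 len=7 : 39 a0 0a 83 95 70 c6
query mem[0x24]=0xa0, mem[0x10]=0xc6, mem[0x25]=0x0a, mem[0x20]=0x95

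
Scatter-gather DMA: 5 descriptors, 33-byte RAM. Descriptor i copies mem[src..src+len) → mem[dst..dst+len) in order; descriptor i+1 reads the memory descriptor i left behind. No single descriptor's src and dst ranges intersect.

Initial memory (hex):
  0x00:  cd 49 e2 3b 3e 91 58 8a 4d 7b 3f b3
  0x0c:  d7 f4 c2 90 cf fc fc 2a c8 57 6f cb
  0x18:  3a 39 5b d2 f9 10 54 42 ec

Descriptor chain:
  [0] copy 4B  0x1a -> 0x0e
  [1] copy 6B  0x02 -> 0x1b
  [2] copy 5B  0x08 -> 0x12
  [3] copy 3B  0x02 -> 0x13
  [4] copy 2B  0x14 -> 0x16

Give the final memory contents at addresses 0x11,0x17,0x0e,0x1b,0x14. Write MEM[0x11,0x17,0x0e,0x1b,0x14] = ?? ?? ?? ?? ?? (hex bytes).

D0: mem[0x0e..0x11] <- [5b d2 f9 10]
D1: mem[0x1b..0x20] <- [e2 3b 3e 91 58 8a]
D2: mem[0x12..0x16] <- [4d 7b 3f b3 d7]
D3: mem[0x13..0x15] <- [e2 3b 3e]
D4: mem[0x16..0x17] <- [3b 3e]
query mem[0x11]=0x10, mem[0x17]=0x3e, mem[0x0e]=0x5b, mem[0x1b]=0xe2, mem[0x14]=0x3b

MEM[0x11,0x17,0x0e,0x1b,0x14] = 10 3e 5b e2 3b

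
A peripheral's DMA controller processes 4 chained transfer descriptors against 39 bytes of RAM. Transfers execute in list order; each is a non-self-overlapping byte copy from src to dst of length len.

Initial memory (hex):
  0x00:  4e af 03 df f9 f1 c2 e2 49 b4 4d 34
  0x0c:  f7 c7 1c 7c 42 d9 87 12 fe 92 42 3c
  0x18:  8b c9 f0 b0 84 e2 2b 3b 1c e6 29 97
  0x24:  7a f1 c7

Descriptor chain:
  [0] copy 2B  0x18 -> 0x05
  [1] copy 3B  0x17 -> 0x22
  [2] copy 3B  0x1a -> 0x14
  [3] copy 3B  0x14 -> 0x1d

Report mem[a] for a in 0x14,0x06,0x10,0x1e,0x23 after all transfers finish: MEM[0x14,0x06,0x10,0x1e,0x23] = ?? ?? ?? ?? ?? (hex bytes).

  after D0: wrote 2B at 0x05 = 8bc9
  after D1: wrote 3B at 0x22 = 3c8bc9
  after D2: wrote 3B at 0x14 = f0b084
  after D3: wrote 3B at 0x1d = f0b084
query mem[0x14]=0xf0, mem[0x06]=0xc9, mem[0x10]=0x42, mem[0x1e]=0xb0, mem[0x23]=0x8b

MEM[0x14,0x06,0x10,0x1e,0x23] = f0 c9 42 b0 8b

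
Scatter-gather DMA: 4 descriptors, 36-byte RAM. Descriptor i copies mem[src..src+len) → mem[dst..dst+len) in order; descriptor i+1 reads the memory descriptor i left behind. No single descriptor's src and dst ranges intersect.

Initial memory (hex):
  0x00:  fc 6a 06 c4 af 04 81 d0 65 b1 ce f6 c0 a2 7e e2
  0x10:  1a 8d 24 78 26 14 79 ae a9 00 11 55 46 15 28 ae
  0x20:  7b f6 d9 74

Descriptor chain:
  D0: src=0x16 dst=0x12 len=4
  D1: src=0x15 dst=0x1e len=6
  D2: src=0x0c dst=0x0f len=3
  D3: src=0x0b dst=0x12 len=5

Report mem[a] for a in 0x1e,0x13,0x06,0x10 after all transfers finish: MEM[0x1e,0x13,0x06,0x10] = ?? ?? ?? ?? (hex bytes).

MEM[0x1e,0x13,0x06,0x10] = 00 c0 81 a2

  after D0: wrote 4B at 0x12 = 79aea900
  after D1: wrote 6B at 0x1e = 0079aea90011
  after D2: wrote 3B at 0x0f = c0a27e
  after D3: wrote 5B at 0x12 = f6c0a27ec0
query mem[0x1e]=0x00, mem[0x13]=0xc0, mem[0x06]=0x81, mem[0x10]=0xa2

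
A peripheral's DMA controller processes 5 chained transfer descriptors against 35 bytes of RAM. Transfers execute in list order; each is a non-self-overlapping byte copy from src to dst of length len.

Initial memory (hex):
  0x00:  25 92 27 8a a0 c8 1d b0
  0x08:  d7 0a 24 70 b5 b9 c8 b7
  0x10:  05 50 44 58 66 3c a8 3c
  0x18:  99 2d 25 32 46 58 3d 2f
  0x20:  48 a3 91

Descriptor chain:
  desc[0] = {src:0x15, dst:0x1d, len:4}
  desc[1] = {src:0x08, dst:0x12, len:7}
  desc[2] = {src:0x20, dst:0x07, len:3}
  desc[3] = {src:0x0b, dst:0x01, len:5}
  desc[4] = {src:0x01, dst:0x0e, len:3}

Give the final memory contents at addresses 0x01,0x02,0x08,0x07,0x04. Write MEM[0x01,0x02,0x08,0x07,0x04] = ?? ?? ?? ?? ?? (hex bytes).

MEM[0x01,0x02,0x08,0x07,0x04] = 70 b5 a3 99 c8

#0 dst[0x1d+4] := {0x3c,0xa8,0x3c,0x99}
#1 dst[0x12+7] := {0xd7,0x0a,0x24,0x70,0xb5,0xb9,0xc8}
#2 dst[0x07+3] := {0x99,0xa3,0x91}
#3 dst[0x01+5] := {0x70,0xb5,0xb9,0xc8,0xb7}
#4 dst[0x0e+3] := {0x70,0xb5,0xb9}
query mem[0x01]=0x70, mem[0x02]=0xb5, mem[0x08]=0xa3, mem[0x07]=0x99, mem[0x04]=0xc8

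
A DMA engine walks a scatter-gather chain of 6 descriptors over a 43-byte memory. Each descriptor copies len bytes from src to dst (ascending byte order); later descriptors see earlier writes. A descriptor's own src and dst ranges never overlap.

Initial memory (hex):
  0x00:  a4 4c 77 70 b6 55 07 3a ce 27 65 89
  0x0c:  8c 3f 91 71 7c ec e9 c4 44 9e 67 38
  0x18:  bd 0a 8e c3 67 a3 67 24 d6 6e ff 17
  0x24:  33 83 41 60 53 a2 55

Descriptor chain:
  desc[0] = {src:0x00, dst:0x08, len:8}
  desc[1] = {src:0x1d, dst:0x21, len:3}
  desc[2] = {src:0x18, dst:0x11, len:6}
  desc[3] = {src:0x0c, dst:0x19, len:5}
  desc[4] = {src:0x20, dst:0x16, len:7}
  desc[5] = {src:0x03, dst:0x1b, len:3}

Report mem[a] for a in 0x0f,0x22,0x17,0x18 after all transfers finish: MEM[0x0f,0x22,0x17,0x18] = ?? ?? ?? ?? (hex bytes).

MEM[0x0f,0x22,0x17,0x18] = 3a 67 a3 67

#0 dst[0x08+8] := {0xa4,0x4c,0x77,0x70,0xb6,0x55,0x07,0x3a}
#1 dst[0x21+3] := {0xa3,0x67,0x24}
#2 dst[0x11+6] := {0xbd,0x0a,0x8e,0xc3,0x67,0xa3}
#3 dst[0x19+5] := {0xb6,0x55,0x07,0x3a,0x7c}
#4 dst[0x16+7] := {0xd6,0xa3,0x67,0x24,0x33,0x83,0x41}
#5 dst[0x1b+3] := {0x70,0xb6,0x55}
query mem[0x0f]=0x3a, mem[0x22]=0x67, mem[0x17]=0xa3, mem[0x18]=0x67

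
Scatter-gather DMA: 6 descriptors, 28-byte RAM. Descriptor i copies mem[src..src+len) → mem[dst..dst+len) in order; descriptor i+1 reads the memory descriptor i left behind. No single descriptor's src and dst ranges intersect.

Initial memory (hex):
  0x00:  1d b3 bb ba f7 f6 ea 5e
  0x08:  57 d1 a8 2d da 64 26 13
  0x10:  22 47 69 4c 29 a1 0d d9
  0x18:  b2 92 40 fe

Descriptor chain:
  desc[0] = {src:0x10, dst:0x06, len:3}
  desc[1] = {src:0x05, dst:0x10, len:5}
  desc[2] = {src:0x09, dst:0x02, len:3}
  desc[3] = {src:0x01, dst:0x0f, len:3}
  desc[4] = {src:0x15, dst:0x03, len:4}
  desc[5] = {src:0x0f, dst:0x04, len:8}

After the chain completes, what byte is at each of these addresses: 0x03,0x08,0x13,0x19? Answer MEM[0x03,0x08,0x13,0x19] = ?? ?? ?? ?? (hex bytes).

MEM[0x03,0x08,0x13,0x19] = a1 69 69 92

D0: mem[0x06..0x08] <- [22 47 69]
D1: mem[0x10..0x14] <- [f6 22 47 69 d1]
D2: mem[0x02..0x04] <- [d1 a8 2d]
D3: mem[0x0f..0x11] <- [b3 d1 a8]
D4: mem[0x03..0x06] <- [a1 0d d9 b2]
D5: mem[0x04..0x0b] <- [b3 d1 a8 47 69 d1 a1 0d]
query mem[0x03]=0xa1, mem[0x08]=0x69, mem[0x13]=0x69, mem[0x19]=0x92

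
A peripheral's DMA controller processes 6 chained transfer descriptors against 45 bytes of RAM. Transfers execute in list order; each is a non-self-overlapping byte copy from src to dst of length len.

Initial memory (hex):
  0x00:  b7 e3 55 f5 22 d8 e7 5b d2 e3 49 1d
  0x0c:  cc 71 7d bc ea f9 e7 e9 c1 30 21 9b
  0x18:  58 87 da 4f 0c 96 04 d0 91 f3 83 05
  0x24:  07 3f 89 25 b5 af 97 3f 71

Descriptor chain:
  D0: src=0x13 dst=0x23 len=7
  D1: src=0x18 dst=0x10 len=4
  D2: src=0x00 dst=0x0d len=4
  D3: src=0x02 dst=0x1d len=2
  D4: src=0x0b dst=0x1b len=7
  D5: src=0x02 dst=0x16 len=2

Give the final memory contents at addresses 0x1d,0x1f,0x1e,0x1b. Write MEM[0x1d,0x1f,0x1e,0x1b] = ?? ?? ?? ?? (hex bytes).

MEM[0x1d,0x1f,0x1e,0x1b] = b7 55 e3 1d

  after D0: wrote 7B at 0x23 = e9c130219b5887
  after D1: wrote 4B at 0x10 = 5887da4f
  after D2: wrote 4B at 0x0d = b7e355f5
  after D3: wrote 2B at 0x1d = 55f5
  after D4: wrote 7B at 0x1b = 1dccb7e355f587
  after D5: wrote 2B at 0x16 = 55f5
query mem[0x1d]=0xb7, mem[0x1f]=0x55, mem[0x1e]=0xe3, mem[0x1b]=0x1d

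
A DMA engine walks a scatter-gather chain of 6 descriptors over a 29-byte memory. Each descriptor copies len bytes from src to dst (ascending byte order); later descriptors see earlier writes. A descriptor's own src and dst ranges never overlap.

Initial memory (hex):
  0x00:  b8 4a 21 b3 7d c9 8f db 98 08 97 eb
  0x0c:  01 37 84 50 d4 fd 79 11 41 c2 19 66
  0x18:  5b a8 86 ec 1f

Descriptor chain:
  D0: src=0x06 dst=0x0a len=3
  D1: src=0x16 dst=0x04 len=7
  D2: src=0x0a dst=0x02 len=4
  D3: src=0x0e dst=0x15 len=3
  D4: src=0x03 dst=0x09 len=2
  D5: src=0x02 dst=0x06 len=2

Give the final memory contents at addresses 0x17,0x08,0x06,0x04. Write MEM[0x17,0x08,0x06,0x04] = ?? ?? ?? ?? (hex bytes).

  after D0: wrote 3B at 0x0a = 8fdb98
  after D1: wrote 7B at 0x04 = 19665ba886ec1f
  after D2: wrote 4B at 0x02 = 1fdb9837
  after D3: wrote 3B at 0x15 = 8450d4
  after D4: wrote 2B at 0x09 = db98
  after D5: wrote 2B at 0x06 = 1fdb
query mem[0x17]=0xd4, mem[0x08]=0x86, mem[0x06]=0x1f, mem[0x04]=0x98

MEM[0x17,0x08,0x06,0x04] = d4 86 1f 98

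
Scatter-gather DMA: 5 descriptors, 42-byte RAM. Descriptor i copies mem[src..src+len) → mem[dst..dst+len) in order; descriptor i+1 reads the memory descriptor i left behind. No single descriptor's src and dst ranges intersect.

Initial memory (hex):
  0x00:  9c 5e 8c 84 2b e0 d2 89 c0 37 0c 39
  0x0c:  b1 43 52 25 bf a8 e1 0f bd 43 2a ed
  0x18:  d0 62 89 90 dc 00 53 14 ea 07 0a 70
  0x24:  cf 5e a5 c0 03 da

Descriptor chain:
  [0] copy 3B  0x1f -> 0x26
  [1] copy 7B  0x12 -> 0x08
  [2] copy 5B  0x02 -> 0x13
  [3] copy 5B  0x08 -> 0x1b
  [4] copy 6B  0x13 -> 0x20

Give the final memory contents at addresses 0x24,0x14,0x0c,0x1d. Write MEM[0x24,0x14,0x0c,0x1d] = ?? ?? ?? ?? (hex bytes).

MEM[0x24,0x14,0x0c,0x1d] = d2 84 2a bd

[0] 0x1f->0x26 len=3 : 14 ea 07
[1] 0x12->0x08 len=7 : e1 0f bd 43 2a ed d0
[2] 0x02->0x13 len=5 : 8c 84 2b e0 d2
[3] 0x08->0x1b len=5 : e1 0f bd 43 2a
[4] 0x13->0x20 len=6 : 8c 84 2b e0 d2 d0
query mem[0x24]=0xd2, mem[0x14]=0x84, mem[0x0c]=0x2a, mem[0x1d]=0xbd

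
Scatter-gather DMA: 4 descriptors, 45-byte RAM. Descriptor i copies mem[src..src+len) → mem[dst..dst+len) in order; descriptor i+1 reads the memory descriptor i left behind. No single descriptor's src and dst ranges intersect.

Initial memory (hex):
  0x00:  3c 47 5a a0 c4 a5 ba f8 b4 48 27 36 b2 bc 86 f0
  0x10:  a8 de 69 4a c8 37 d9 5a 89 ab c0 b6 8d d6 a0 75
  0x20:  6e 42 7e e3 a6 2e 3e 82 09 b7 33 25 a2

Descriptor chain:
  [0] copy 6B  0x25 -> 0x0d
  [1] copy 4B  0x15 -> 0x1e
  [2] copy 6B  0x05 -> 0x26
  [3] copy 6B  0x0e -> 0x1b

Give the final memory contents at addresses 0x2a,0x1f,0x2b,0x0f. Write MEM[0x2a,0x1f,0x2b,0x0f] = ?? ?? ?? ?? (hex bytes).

#0 dst[0x0d+6] := {0x2e,0x3e,0x82,0x09,0xb7,0x33}
#1 dst[0x1e+4] := {0x37,0xd9,0x5a,0x89}
#2 dst[0x26+6] := {0xa5,0xba,0xf8,0xb4,0x48,0x27}
#3 dst[0x1b+6] := {0x3e,0x82,0x09,0xb7,0x33,0x4a}
query mem[0x2a]=0x48, mem[0x1f]=0x33, mem[0x2b]=0x27, mem[0x0f]=0x82

MEM[0x2a,0x1f,0x2b,0x0f] = 48 33 27 82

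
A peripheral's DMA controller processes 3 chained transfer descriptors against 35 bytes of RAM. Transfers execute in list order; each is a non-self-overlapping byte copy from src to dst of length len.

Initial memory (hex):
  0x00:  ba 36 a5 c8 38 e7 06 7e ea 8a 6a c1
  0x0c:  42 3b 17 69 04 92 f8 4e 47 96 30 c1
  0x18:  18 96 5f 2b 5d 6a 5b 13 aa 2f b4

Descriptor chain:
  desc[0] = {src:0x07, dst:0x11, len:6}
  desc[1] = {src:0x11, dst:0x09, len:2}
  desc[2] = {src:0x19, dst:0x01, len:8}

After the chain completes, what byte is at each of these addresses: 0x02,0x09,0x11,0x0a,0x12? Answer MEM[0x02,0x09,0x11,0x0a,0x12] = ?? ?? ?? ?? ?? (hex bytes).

D0: mem[0x11..0x16] <- [7e ea 8a 6a c1 42]
D1: mem[0x09..0x0a] <- [7e ea]
D2: mem[0x01..0x08] <- [96 5f 2b 5d 6a 5b 13 aa]
query mem[0x02]=0x5f, mem[0x09]=0x7e, mem[0x11]=0x7e, mem[0x0a]=0xea, mem[0x12]=0xea

MEM[0x02,0x09,0x11,0x0a,0x12] = 5f 7e 7e ea ea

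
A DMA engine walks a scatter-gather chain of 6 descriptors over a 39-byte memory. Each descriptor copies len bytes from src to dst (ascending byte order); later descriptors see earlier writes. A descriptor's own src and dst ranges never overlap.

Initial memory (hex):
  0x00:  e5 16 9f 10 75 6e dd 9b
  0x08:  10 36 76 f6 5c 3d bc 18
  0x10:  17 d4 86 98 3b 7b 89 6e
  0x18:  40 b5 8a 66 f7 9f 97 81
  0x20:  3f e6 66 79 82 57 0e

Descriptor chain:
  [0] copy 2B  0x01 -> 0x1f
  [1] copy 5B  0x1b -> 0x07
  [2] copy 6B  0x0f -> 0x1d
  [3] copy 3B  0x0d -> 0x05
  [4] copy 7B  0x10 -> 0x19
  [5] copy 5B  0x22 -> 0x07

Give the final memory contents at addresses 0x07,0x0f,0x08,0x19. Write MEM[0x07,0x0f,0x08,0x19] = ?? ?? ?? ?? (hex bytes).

  after D0: wrote 2B at 0x1f = 169f
  after D1: wrote 5B at 0x07 = 66f79f9716
  after D2: wrote 6B at 0x1d = 1817d486983b
  after D3: wrote 3B at 0x05 = 3dbc18
  after D4: wrote 7B at 0x19 = 17d486983b7b89
  after D5: wrote 5B at 0x07 = 3b7982570e
query mem[0x07]=0x3b, mem[0x0f]=0x18, mem[0x08]=0x79, mem[0x19]=0x17

MEM[0x07,0x0f,0x08,0x19] = 3b 18 79 17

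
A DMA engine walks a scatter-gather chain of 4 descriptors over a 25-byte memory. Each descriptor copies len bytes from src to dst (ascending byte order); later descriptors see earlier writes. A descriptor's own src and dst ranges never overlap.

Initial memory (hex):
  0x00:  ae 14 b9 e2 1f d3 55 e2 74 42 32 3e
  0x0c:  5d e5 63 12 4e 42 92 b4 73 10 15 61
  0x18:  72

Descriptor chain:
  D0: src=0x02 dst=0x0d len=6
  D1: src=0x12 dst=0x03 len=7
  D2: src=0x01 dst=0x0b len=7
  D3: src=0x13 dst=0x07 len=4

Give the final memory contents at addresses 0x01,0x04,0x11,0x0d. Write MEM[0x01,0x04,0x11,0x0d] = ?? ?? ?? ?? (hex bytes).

[0] 0x02->0x0d len=6 : b9 e2 1f d3 55 e2
[1] 0x12->0x03 len=7 : e2 b4 73 10 15 61 72
[2] 0x01->0x0b len=7 : 14 b9 e2 b4 73 10 15
[3] 0x13->0x07 len=4 : b4 73 10 15
query mem[0x01]=0x14, mem[0x04]=0xb4, mem[0x11]=0x15, mem[0x0d]=0xe2

MEM[0x01,0x04,0x11,0x0d] = 14 b4 15 e2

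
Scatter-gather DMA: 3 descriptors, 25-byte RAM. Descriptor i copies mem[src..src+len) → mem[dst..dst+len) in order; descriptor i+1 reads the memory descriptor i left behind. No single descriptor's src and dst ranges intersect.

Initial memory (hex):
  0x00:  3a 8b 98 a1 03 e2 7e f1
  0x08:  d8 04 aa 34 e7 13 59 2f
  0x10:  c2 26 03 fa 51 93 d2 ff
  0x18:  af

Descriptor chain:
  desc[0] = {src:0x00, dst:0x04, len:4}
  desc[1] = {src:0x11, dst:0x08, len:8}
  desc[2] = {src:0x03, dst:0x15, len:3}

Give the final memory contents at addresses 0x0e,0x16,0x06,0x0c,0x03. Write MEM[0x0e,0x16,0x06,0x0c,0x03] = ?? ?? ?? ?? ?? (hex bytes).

MEM[0x0e,0x16,0x06,0x0c,0x03] = ff 3a 98 93 a1

D0: mem[0x04..0x07] <- [3a 8b 98 a1]
D1: mem[0x08..0x0f] <- [26 03 fa 51 93 d2 ff af]
D2: mem[0x15..0x17] <- [a1 3a 8b]
query mem[0x0e]=0xff, mem[0x16]=0x3a, mem[0x06]=0x98, mem[0x0c]=0x93, mem[0x03]=0xa1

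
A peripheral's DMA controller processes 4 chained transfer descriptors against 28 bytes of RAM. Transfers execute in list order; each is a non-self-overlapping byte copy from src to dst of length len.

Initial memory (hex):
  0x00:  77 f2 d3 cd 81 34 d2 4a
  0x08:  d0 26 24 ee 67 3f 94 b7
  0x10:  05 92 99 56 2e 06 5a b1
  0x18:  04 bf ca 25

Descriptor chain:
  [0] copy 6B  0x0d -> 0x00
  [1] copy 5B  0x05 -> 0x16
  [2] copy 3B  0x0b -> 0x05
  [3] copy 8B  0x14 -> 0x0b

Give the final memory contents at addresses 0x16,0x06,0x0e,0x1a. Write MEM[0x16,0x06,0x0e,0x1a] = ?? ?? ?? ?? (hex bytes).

MEM[0x16,0x06,0x0e,0x1a] = 99 67 d2 26

  after D0: wrote 6B at 0x00 = 3f94b7059299
  after D1: wrote 5B at 0x16 = 99d24ad026
  after D2: wrote 3B at 0x05 = ee673f
  after D3: wrote 8B at 0x0b = 2e0699d24ad02625
query mem[0x16]=0x99, mem[0x06]=0x67, mem[0x0e]=0xd2, mem[0x1a]=0x26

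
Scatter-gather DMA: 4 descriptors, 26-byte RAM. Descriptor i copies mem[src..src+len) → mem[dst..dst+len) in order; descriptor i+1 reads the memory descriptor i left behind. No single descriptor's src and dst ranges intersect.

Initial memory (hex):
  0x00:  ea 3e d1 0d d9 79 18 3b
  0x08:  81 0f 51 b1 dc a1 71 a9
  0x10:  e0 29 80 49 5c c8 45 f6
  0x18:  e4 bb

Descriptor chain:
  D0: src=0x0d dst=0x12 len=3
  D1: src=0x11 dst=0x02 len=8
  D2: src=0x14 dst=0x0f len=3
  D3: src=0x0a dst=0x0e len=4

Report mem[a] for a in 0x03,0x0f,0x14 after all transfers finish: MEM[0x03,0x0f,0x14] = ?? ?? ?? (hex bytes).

MEM[0x03,0x0f,0x14] = a1 b1 a9

D0: mem[0x12..0x14] <- [a1 71 a9]
D1: mem[0x02..0x09] <- [29 a1 71 a9 c8 45 f6 e4]
D2: mem[0x0f..0x11] <- [a9 c8 45]
D3: mem[0x0e..0x11] <- [51 b1 dc a1]
query mem[0x03]=0xa1, mem[0x0f]=0xb1, mem[0x14]=0xa9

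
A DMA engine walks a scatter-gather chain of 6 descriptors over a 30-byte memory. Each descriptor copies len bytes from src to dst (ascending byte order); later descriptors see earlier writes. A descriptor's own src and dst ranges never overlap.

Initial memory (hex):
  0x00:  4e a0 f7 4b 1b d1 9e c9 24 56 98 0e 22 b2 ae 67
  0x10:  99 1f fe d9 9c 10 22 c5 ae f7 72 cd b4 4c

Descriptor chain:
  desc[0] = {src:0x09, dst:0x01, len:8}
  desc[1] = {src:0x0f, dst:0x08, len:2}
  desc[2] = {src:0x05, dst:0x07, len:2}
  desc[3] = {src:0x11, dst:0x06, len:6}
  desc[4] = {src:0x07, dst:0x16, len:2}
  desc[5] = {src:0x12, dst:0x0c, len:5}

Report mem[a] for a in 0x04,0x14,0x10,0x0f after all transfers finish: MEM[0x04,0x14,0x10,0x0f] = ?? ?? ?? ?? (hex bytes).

MEM[0x04,0x14,0x10,0x0f] = 22 9c fe 10

#0 dst[0x01+8] := {0x56,0x98,0x0e,0x22,0xb2,0xae,0x67,0x99}
#1 dst[0x08+2] := {0x67,0x99}
#2 dst[0x07+2] := {0xb2,0xae}
#3 dst[0x06+6] := {0x1f,0xfe,0xd9,0x9c,0x10,0x22}
#4 dst[0x16+2] := {0xfe,0xd9}
#5 dst[0x0c+5] := {0xfe,0xd9,0x9c,0x10,0xfe}
query mem[0x04]=0x22, mem[0x14]=0x9c, mem[0x10]=0xfe, mem[0x0f]=0x10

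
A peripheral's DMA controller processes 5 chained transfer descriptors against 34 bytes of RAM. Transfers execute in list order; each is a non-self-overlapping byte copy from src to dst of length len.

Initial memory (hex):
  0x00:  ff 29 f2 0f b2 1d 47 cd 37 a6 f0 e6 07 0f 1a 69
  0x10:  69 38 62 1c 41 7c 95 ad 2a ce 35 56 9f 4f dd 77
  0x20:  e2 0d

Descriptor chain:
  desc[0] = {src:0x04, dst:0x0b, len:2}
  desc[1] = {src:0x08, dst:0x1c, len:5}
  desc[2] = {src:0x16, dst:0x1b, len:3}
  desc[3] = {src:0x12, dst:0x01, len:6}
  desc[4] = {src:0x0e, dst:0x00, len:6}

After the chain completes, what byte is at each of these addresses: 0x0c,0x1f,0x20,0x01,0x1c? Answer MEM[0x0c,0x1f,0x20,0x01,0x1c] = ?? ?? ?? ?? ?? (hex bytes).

#0 dst[0x0b+2] := {0xb2,0x1d}
#1 dst[0x1c+5] := {0x37,0xa6,0xf0,0xb2,0x1d}
#2 dst[0x1b+3] := {0x95,0xad,0x2a}
#3 dst[0x01+6] := {0x62,0x1c,0x41,0x7c,0x95,0xad}
#4 dst[0x00+6] := {0x1a,0x69,0x69,0x38,0x62,0x1c}
query mem[0x0c]=0x1d, mem[0x1f]=0xb2, mem[0x20]=0x1d, mem[0x01]=0x69, mem[0x1c]=0xad

MEM[0x0c,0x1f,0x20,0x01,0x1c] = 1d b2 1d 69 ad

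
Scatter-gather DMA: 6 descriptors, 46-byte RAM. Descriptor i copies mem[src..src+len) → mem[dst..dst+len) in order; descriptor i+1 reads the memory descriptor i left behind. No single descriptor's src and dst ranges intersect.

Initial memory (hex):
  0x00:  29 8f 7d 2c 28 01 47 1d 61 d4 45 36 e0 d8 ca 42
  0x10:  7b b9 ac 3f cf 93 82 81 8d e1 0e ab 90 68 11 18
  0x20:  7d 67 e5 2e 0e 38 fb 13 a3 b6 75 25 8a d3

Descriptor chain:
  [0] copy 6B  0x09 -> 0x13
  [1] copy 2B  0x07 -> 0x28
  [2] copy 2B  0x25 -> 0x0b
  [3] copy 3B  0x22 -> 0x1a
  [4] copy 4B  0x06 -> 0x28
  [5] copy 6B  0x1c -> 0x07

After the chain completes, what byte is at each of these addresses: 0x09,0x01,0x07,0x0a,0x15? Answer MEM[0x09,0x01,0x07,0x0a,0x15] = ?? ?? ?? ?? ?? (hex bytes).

  after D0: wrote 6B at 0x13 = d44536e0d8ca
  after D1: wrote 2B at 0x28 = 1d61
  after D2: wrote 2B at 0x0b = 38fb
  after D3: wrote 3B at 0x1a = e52e0e
  after D4: wrote 4B at 0x28 = 471d61d4
  after D5: wrote 6B at 0x07 = 0e6811187d67
query mem[0x09]=0x11, mem[0x01]=0x8f, mem[0x07]=0x0e, mem[0x0a]=0x18, mem[0x15]=0x36

MEM[0x09,0x01,0x07,0x0a,0x15] = 11 8f 0e 18 36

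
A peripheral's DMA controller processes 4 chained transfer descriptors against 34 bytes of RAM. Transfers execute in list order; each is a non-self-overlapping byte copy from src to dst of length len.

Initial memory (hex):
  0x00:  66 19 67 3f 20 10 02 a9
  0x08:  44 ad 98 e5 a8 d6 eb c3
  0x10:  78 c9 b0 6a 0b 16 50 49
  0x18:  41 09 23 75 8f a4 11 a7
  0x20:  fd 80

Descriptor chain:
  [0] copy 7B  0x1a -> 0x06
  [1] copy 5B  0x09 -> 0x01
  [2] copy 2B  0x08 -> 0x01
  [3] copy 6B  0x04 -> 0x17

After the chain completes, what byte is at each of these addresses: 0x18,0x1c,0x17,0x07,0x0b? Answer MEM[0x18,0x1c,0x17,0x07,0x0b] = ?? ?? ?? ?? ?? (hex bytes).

MEM[0x18,0x1c,0x17,0x07,0x0b] = d6 a4 fd 75 a7

[0] 0x1a->0x06 len=7 : 23 75 8f a4 11 a7 fd
[1] 0x09->0x01 len=5 : a4 11 a7 fd d6
[2] 0x08->0x01 len=2 : 8f a4
[3] 0x04->0x17 len=6 : fd d6 23 75 8f a4
query mem[0x18]=0xd6, mem[0x1c]=0xa4, mem[0x17]=0xfd, mem[0x07]=0x75, mem[0x0b]=0xa7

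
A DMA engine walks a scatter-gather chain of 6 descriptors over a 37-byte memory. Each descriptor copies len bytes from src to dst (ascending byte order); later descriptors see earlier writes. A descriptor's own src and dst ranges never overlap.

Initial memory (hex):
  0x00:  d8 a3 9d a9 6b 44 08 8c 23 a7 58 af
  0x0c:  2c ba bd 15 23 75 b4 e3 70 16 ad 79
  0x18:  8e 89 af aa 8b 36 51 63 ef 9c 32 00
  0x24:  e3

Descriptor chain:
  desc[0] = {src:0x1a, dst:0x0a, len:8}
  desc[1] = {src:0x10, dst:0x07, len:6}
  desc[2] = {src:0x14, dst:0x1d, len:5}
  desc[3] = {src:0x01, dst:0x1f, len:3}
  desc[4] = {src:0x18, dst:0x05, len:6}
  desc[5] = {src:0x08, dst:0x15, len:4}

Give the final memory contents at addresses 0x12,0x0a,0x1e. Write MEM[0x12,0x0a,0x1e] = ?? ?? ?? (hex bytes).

MEM[0x12,0x0a,0x1e] = b4 70 16

  after D0: wrote 8B at 0x0a = afaa8b365163ef9c
  after D1: wrote 6B at 0x07 = ef9cb4e37016
  after D2: wrote 5B at 0x1d = 7016ad798e
  after D3: wrote 3B at 0x1f = a39da9
  after D4: wrote 6B at 0x05 = 8e89afaa8b70
  after D5: wrote 4B at 0x15 = aa8b7070
query mem[0x12]=0xb4, mem[0x0a]=0x70, mem[0x1e]=0x16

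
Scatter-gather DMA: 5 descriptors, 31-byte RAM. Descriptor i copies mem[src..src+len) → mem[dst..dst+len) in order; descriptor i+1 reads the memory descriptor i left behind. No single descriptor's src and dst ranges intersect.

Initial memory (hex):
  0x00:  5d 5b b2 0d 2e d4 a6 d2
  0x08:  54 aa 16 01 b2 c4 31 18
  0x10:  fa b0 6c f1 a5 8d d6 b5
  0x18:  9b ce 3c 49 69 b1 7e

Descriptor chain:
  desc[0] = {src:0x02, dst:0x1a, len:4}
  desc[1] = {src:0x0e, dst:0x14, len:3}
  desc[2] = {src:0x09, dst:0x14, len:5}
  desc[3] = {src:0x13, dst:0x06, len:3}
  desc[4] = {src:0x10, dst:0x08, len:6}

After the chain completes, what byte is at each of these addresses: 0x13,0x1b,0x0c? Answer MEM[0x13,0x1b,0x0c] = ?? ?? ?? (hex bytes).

MEM[0x13,0x1b,0x0c] = f1 0d aa

#0 dst[0x1a+4] := {0xb2,0x0d,0x2e,0xd4}
#1 dst[0x14+3] := {0x31,0x18,0xfa}
#2 dst[0x14+5] := {0xaa,0x16,0x01,0xb2,0xc4}
#3 dst[0x06+3] := {0xf1,0xaa,0x16}
#4 dst[0x08+6] := {0xfa,0xb0,0x6c,0xf1,0xaa,0x16}
query mem[0x13]=0xf1, mem[0x1b]=0x0d, mem[0x0c]=0xaa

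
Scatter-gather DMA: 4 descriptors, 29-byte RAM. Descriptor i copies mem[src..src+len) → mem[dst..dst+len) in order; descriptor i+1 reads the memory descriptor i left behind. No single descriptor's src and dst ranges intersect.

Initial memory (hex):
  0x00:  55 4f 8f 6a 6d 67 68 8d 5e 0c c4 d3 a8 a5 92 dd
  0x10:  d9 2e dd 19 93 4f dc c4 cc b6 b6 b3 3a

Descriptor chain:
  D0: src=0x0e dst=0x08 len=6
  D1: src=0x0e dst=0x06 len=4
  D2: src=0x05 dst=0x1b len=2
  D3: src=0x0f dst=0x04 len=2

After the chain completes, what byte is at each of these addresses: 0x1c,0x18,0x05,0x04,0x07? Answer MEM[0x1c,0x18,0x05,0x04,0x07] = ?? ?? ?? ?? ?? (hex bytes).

MEM[0x1c,0x18,0x05,0x04,0x07] = 92 cc d9 dd dd

  after D0: wrote 6B at 0x08 = 92ddd92edd19
  after D1: wrote 4B at 0x06 = 92ddd92e
  after D2: wrote 2B at 0x1b = 6792
  after D3: wrote 2B at 0x04 = ddd9
query mem[0x1c]=0x92, mem[0x18]=0xcc, mem[0x05]=0xd9, mem[0x04]=0xdd, mem[0x07]=0xdd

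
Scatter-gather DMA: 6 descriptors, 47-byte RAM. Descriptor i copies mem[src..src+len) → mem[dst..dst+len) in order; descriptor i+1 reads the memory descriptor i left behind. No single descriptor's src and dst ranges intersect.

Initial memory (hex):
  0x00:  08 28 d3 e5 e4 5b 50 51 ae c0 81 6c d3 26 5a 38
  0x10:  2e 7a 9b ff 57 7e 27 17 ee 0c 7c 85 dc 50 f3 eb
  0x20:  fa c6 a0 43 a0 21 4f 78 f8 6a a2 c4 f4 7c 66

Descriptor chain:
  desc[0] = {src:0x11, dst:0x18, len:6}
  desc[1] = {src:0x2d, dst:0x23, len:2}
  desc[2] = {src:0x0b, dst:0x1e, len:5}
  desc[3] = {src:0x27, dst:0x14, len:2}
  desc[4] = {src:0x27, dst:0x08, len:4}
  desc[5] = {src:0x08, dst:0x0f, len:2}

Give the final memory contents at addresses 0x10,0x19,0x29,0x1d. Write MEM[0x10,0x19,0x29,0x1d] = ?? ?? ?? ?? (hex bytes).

D0: mem[0x18..0x1d] <- [7a 9b ff 57 7e 27]
D1: mem[0x23..0x24] <- [7c 66]
D2: mem[0x1e..0x22] <- [6c d3 26 5a 38]
D3: mem[0x14..0x15] <- [78 f8]
D4: mem[0x08..0x0b] <- [78 f8 6a a2]
D5: mem[0x0f..0x10] <- [78 f8]
query mem[0x10]=0xf8, mem[0x19]=0x9b, mem[0x29]=0x6a, mem[0x1d]=0x27

MEM[0x10,0x19,0x29,0x1d] = f8 9b 6a 27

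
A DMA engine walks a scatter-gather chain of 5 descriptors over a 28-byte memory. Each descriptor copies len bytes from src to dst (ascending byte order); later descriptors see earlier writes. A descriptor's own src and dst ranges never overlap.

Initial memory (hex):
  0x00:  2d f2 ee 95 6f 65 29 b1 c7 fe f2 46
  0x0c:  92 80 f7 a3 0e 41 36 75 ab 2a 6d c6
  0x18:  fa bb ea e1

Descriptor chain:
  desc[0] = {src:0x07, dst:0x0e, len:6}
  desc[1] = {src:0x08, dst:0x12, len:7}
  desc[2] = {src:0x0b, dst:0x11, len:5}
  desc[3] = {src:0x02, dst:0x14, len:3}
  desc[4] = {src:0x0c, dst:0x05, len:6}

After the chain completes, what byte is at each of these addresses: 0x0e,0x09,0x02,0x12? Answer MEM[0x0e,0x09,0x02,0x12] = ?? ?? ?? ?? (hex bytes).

D0: mem[0x0e..0x13] <- [b1 c7 fe f2 46 92]
D1: mem[0x12..0x18] <- [c7 fe f2 46 92 80 b1]
D2: mem[0x11..0x15] <- [46 92 80 b1 c7]
D3: mem[0x14..0x16] <- [ee 95 6f]
D4: mem[0x05..0x0a] <- [92 80 b1 c7 fe 46]
query mem[0x0e]=0xb1, mem[0x09]=0xfe, mem[0x02]=0xee, mem[0x12]=0x92

MEM[0x0e,0x09,0x02,0x12] = b1 fe ee 92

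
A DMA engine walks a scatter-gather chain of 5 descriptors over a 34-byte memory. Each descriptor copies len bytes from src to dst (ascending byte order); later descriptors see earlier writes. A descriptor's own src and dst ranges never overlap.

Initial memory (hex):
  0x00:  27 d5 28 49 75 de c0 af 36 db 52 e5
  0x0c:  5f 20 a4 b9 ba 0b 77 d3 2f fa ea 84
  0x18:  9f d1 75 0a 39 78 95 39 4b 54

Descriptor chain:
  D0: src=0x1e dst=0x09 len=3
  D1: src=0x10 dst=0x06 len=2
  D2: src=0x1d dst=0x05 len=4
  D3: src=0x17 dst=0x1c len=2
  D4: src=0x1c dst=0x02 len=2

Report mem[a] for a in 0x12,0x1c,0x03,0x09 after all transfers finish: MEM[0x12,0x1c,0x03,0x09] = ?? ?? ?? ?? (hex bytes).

MEM[0x12,0x1c,0x03,0x09] = 77 84 9f 95

[0] 0x1e->0x09 len=3 : 95 39 4b
[1] 0x10->0x06 len=2 : ba 0b
[2] 0x1d->0x05 len=4 : 78 95 39 4b
[3] 0x17->0x1c len=2 : 84 9f
[4] 0x1c->0x02 len=2 : 84 9f
query mem[0x12]=0x77, mem[0x1c]=0x84, mem[0x03]=0x9f, mem[0x09]=0x95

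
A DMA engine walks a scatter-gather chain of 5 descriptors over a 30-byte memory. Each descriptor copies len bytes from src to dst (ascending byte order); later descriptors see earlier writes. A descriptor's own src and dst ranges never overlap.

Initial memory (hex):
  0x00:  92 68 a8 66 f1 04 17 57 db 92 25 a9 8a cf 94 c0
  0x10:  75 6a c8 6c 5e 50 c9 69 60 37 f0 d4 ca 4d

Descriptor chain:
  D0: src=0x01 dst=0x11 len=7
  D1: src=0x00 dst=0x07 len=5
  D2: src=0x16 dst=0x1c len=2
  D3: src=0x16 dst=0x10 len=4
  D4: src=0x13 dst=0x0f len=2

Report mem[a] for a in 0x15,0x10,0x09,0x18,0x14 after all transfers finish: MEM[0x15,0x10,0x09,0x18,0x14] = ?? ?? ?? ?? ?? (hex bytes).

MEM[0x15,0x10,0x09,0x18,0x14] = 04 f1 a8 60 f1

  after D0: wrote 7B at 0x11 = 68a866f1041757
  after D1: wrote 5B at 0x07 = 9268a866f1
  after D2: wrote 2B at 0x1c = 1757
  after D3: wrote 4B at 0x10 = 17576037
  after D4: wrote 2B at 0x0f = 37f1
query mem[0x15]=0x04, mem[0x10]=0xf1, mem[0x09]=0xa8, mem[0x18]=0x60, mem[0x14]=0xf1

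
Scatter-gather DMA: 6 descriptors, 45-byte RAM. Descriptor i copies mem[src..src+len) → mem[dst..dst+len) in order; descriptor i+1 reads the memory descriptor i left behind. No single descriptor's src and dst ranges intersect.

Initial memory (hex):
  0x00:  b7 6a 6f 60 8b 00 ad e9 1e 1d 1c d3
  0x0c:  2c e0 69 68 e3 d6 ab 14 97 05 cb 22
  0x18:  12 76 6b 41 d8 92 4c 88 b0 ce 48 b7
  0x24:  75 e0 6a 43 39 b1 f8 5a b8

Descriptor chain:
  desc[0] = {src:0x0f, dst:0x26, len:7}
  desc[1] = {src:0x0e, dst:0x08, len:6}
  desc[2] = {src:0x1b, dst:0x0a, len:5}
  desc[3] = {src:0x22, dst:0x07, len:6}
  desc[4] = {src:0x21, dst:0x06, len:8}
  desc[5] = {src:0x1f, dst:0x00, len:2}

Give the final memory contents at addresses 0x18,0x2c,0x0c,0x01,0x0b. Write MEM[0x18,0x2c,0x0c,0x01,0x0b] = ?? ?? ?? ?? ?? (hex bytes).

MEM[0x18,0x2c,0x0c,0x01,0x0b] = 12 05 e3 b0 68

[0] 0x0f->0x26 len=7 : 68 e3 d6 ab 14 97 05
[1] 0x0e->0x08 len=6 : 69 68 e3 d6 ab 14
[2] 0x1b->0x0a len=5 : 41 d8 92 4c 88
[3] 0x22->0x07 len=6 : 48 b7 75 e0 68 e3
[4] 0x21->0x06 len=8 : ce 48 b7 75 e0 68 e3 d6
[5] 0x1f->0x00 len=2 : 88 b0
query mem[0x18]=0x12, mem[0x2c]=0x05, mem[0x0c]=0xe3, mem[0x01]=0xb0, mem[0x0b]=0x68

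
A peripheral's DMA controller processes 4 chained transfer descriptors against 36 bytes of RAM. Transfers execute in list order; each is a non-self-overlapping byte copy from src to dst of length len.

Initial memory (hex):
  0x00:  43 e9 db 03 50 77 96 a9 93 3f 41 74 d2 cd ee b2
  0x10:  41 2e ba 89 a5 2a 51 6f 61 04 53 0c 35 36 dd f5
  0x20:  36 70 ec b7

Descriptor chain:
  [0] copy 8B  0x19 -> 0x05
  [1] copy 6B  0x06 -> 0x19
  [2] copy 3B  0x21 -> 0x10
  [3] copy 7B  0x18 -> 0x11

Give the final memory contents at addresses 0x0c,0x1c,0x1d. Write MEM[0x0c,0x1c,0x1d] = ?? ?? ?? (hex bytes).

MEM[0x0c,0x1c,0x1d] = 36 36 dd

#0 dst[0x05+8] := {0x04,0x53,0x0c,0x35,0x36,0xdd,0xf5,0x36}
#1 dst[0x19+6] := {0x53,0x0c,0x35,0x36,0xdd,0xf5}
#2 dst[0x10+3] := {0x70,0xec,0xb7}
#3 dst[0x11+7] := {0x61,0x53,0x0c,0x35,0x36,0xdd,0xf5}
query mem[0x0c]=0x36, mem[0x1c]=0x36, mem[0x1d]=0xdd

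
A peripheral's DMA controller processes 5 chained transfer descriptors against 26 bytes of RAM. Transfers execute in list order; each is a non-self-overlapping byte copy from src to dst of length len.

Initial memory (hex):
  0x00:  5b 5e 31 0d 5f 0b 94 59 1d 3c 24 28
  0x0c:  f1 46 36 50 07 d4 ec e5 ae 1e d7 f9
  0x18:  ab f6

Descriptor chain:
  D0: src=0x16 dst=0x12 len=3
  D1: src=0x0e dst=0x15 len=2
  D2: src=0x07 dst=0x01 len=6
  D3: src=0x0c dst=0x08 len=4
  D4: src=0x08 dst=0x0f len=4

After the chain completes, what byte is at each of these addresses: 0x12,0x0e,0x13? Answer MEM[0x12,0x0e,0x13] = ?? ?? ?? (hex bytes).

MEM[0x12,0x0e,0x13] = 50 36 f9

#0 dst[0x12+3] := {0xd7,0xf9,0xab}
#1 dst[0x15+2] := {0x36,0x50}
#2 dst[0x01+6] := {0x59,0x1d,0x3c,0x24,0x28,0xf1}
#3 dst[0x08+4] := {0xf1,0x46,0x36,0x50}
#4 dst[0x0f+4] := {0xf1,0x46,0x36,0x50}
query mem[0x12]=0x50, mem[0x0e]=0x36, mem[0x13]=0xf9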